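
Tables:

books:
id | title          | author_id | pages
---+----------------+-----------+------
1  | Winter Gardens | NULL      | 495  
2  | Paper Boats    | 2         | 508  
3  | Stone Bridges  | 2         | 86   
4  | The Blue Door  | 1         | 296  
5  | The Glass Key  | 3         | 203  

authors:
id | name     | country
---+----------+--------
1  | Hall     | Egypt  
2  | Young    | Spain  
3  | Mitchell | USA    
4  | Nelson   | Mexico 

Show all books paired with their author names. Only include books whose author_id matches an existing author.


INNER JOIN keeps only books rows whose author_id matches an id in authors. Walk through each book:
  - book 1 (Winter Gardens): author_id=NULL, no match -> dropped
  - book 2 (Paper Boats): author_id=2 -> matches Young
  - book 3 (Stone Bridges): author_id=2 -> matches Young
  - book 4 (The Blue Door): author_id=1 -> matches Hall
  - book 5 (The Glass Key): author_id=3 -> matches Mitchell
So 1 of 5 rows is dropped.

SQL:
SELECT a.title, b.name AS author
FROM books a
INNER JOIN authors b ON a.author_id = b.id

Result:
title         | author  
--------------+---------
Paper Boats   | Young   
Stone Bridges | Young   
The Blue Door | Hall    
The Glass Key | Mitchell


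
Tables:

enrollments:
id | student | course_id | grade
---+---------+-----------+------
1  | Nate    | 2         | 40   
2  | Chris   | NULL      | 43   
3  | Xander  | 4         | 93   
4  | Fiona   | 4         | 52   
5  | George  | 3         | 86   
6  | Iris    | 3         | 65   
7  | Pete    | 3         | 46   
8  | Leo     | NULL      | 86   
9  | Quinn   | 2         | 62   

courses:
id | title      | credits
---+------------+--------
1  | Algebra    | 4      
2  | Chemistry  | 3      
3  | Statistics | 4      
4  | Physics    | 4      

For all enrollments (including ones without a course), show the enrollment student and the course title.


LEFT JOIN keeps every row from enrollments (the left table); where course_id has no match in courses, the course columns become NULL. Walk through each enrollment:
  - enrollment 1 (Nate): course_id=2 -> matches Chemistry
  - enrollment 2 (Chris): course_id=NULL, no match -> kept with NULL
  - enrollment 3 (Xander): course_id=4 -> matches Physics
  - enrollment 4 (Fiona): course_id=4 -> matches Physics
  - enrollment 5 (George): course_id=3 -> matches Statistics
  - enrollment 6 (Iris): course_id=3 -> matches Statistics
  - enrollment 7 (Pete): course_id=3 -> matches Statistics
  - enrollment 8 (Leo): course_id=NULL, no match -> kept with NULL
  - enrollment 9 (Quinn): course_id=2 -> matches Chemistry
All 9 rows appear; 2 have NULL course.

SQL:
SELECT a.student, b.title AS course
FROM enrollments a
LEFT JOIN courses b ON a.course_id = b.id

Result:
student | course    
--------+-----------
Nate    | Chemistry 
Chris   | NULL      
Xander  | Physics   
Fiona   | Physics   
George  | Statistics
Iris    | Statistics
Pete    | Statistics
Leo     | NULL      
Quinn   | Chemistry 


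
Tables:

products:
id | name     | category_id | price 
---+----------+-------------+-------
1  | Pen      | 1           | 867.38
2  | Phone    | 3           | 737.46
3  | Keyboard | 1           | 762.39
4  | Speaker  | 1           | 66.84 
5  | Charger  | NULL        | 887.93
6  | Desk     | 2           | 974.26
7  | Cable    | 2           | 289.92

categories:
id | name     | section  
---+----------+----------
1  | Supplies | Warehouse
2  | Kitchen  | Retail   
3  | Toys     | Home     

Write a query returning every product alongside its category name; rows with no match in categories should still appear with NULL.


LEFT JOIN keeps every row from products (the left table); where category_id has no match in categories, the category columns become NULL. Walk through each product:
  - product 1 (Pen): category_id=1 -> matches Supplies
  - product 2 (Phone): category_id=3 -> matches Toys
  - product 3 (Keyboard): category_id=1 -> matches Supplies
  - product 4 (Speaker): category_id=1 -> matches Supplies
  - product 5 (Charger): category_id=NULL, no match -> kept with NULL
  - product 6 (Desk): category_id=2 -> matches Kitchen
  - product 7 (Cable): category_id=2 -> matches Kitchen
All 7 rows appear; 1 has NULL category.

SQL:
SELECT a.name, b.name AS category
FROM products a
LEFT JOIN categories b ON a.category_id = b.id

Result:
name     | category
---------+---------
Pen      | Supplies
Phone    | Toys    
Keyboard | Supplies
Speaker  | Supplies
Charger  | NULL    
Desk     | Kitchen 
Cable    | Kitchen 


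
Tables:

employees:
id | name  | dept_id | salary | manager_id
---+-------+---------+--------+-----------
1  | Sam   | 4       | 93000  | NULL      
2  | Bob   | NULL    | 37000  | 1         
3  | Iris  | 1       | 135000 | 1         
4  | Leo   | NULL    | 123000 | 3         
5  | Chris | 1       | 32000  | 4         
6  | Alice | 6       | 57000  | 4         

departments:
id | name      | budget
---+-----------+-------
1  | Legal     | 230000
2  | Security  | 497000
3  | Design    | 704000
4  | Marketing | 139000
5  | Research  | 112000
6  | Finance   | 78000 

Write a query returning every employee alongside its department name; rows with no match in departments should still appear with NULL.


LEFT JOIN keeps every row from employees (the left table); where dept_id has no match in departments, the department columns become NULL. Walk through each employee:
  - employee 1 (Sam): dept_id=4 -> matches Marketing
  - employee 2 (Bob): dept_id=NULL, no match -> kept with NULL
  - employee 3 (Iris): dept_id=1 -> matches Legal
  - employee 4 (Leo): dept_id=NULL, no match -> kept with NULL
  - employee 5 (Chris): dept_id=1 -> matches Legal
  - employee 6 (Alice): dept_id=6 -> matches Finance
All 6 rows appear; 2 have NULL department.

SQL:
SELECT a.name, b.name AS department
FROM employees a
LEFT JOIN departments b ON a.dept_id = b.id

Result:
name  | department
------+-----------
Sam   | Marketing 
Bob   | NULL      
Iris  | Legal     
Leo   | NULL      
Chris | Legal     
Alice | Finance   


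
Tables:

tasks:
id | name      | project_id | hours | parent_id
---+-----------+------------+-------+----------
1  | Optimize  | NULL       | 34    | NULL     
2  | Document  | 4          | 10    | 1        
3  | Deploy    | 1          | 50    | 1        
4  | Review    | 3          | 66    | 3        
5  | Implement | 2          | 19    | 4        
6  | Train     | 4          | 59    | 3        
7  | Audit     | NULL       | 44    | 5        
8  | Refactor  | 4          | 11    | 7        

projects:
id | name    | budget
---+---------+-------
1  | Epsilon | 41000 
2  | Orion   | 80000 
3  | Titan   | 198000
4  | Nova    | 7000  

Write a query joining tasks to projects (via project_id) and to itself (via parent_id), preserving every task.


Two LEFT JOINs from the same base table tasks: one to projects via project_id, one to tasks itself via parent_id. Both are LEFT so every task is preserved.
Match against projects:
  - task 1 (Optimize): project_id=NULL, no match -> kept with NULL
  - task 2 (Document): project_id=4 -> matches Nova
  - task 3 (Deploy): project_id=1 -> matches Epsilon
  - task 4 (Review): project_id=3 -> matches Titan
  - task 5 (Implement): project_id=2 -> matches Orion
  - task 6 (Train): project_id=4 -> matches Nova
  - task 7 (Audit): project_id=NULL, no match -> kept with NULL
  - task 8 (Refactor): project_id=4 -> matches Nova
Match against tasks (self):
  - task 1 (Optimize): parent_id=NULL -> NULL
  - task 2 (Document): parent_id=1 -> Optimize
  - task 3 (Deploy): parent_id=1 -> Optimize
  - task 4 (Review): parent_id=3 -> Deploy
  - task 5 (Implement): parent_id=4 -> Review
  - task 6 (Train): parent_id=3 -> Deploy
  - task 7 (Audit): parent_id=5 -> Implement
  - task 8 (Refactor): parent_id=7 -> Audit

SQL:
SELECT a.name, b.name AS project, c.name AS parent
FROM tasks a
LEFT JOIN projects b ON a.project_id = b.id
LEFT JOIN tasks c ON a.parent_id = c.id

Result:
name      | project | parent   
----------+---------+----------
Optimize  | NULL    | NULL     
Document  | Nova    | Optimize 
Deploy    | Epsilon | Optimize 
Review    | Titan   | Deploy   
Implement | Orion   | Review   
Train     | Nova    | Deploy   
Audit     | NULL    | Implement
Refactor  | Nova    | Audit    


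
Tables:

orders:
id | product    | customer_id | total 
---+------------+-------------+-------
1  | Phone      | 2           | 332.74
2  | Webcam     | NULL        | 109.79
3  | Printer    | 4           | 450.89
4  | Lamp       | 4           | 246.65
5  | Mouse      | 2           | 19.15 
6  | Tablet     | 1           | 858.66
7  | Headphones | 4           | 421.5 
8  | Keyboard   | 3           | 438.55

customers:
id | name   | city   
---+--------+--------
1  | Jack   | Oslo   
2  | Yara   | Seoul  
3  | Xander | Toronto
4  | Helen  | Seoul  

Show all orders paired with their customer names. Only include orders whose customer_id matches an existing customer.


INNER JOIN keeps only orders rows whose customer_id matches an id in customers. Walk through each order:
  - order 1 (Phone): customer_id=2 -> matches Yara
  - order 2 (Webcam): customer_id=NULL, no match -> dropped
  - order 3 (Printer): customer_id=4 -> matches Helen
  - order 4 (Lamp): customer_id=4 -> matches Helen
  - order 5 (Mouse): customer_id=2 -> matches Yara
  - order 6 (Tablet): customer_id=1 -> matches Jack
  - order 7 (Headphones): customer_id=4 -> matches Helen
  - order 8 (Keyboard): customer_id=3 -> matches Xander
So 1 of 8 rows is dropped.

SQL:
SELECT a.product, b.name AS customer
FROM orders a
INNER JOIN customers b ON a.customer_id = b.id

Result:
product    | customer
-----------+---------
Phone      | Yara    
Printer    | Helen   
Lamp       | Helen   
Mouse      | Yara    
Tablet     | Jack    
Headphones | Helen   
Keyboard   | Xander  


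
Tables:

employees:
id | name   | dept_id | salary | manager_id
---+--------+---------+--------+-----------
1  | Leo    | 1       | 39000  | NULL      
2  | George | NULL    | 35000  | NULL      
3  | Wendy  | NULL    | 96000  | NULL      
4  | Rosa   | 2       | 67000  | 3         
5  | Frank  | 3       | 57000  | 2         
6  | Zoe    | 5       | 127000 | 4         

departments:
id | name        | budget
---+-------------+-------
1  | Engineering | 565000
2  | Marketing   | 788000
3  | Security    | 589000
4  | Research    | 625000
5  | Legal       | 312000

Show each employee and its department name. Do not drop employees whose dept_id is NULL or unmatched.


LEFT JOIN keeps every row from employees (the left table); where dept_id has no match in departments, the department columns become NULL. Walk through each employee:
  - employee 1 (Leo): dept_id=1 -> matches Engineering
  - employee 2 (George): dept_id=NULL, no match -> kept with NULL
  - employee 3 (Wendy): dept_id=NULL, no match -> kept with NULL
  - employee 4 (Rosa): dept_id=2 -> matches Marketing
  - employee 5 (Frank): dept_id=3 -> matches Security
  - employee 6 (Zoe): dept_id=5 -> matches Legal
All 6 rows appear; 2 have NULL department.

SQL:
SELECT a.name, b.name AS department
FROM employees a
LEFT JOIN departments b ON a.dept_id = b.id

Result:
name   | department 
-------+------------
Leo    | Engineering
George | NULL       
Wendy  | NULL       
Rosa   | Marketing  
Frank  | Security   
Zoe    | Legal      


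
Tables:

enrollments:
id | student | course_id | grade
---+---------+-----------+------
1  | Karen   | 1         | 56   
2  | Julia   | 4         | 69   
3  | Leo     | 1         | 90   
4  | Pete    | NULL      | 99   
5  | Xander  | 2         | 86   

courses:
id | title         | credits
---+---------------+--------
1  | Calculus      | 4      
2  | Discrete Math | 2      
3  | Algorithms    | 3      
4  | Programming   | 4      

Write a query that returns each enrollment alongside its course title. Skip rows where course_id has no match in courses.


INNER JOIN keeps only enrollments rows whose course_id matches an id in courses. Walk through each enrollment:
  - enrollment 1 (Karen): course_id=1 -> matches Calculus
  - enrollment 2 (Julia): course_id=4 -> matches Programming
  - enrollment 3 (Leo): course_id=1 -> matches Calculus
  - enrollment 4 (Pete): course_id=NULL, no match -> dropped
  - enrollment 5 (Xander): course_id=2 -> matches Discrete Math
So 1 of 5 rows is dropped.

SQL:
SELECT a.student, b.title AS course
FROM enrollments a
INNER JOIN courses b ON a.course_id = b.id

Result:
student | course       
--------+--------------
Karen   | Calculus     
Julia   | Programming  
Leo     | Calculus     
Xander  | Discrete Math


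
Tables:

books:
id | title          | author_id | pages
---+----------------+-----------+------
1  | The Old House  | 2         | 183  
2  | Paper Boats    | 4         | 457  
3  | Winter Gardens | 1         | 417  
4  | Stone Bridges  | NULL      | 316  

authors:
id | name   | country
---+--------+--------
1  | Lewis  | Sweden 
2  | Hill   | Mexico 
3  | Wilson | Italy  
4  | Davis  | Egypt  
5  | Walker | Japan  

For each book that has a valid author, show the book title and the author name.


INNER JOIN keeps only books rows whose author_id matches an id in authors. Walk through each book:
  - book 1 (The Old House): author_id=2 -> matches Hill
  - book 2 (Paper Boats): author_id=4 -> matches Davis
  - book 3 (Winter Gardens): author_id=1 -> matches Lewis
  - book 4 (Stone Bridges): author_id=NULL, no match -> dropped
So 1 of 4 rows is dropped.

SQL:
SELECT a.title, b.name AS author
FROM books a
INNER JOIN authors b ON a.author_id = b.id

Result:
title          | author
---------------+-------
The Old House  | Hill  
Paper Boats    | Davis 
Winter Gardens | Lewis 


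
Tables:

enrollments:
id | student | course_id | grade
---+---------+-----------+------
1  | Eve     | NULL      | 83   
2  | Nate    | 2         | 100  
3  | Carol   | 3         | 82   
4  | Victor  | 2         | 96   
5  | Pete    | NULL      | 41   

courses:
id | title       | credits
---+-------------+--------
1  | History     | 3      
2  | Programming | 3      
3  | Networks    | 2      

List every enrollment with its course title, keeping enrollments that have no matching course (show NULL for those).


LEFT JOIN keeps every row from enrollments (the left table); where course_id has no match in courses, the course columns become NULL. Walk through each enrollment:
  - enrollment 1 (Eve): course_id=NULL, no match -> kept with NULL
  - enrollment 2 (Nate): course_id=2 -> matches Programming
  - enrollment 3 (Carol): course_id=3 -> matches Networks
  - enrollment 4 (Victor): course_id=2 -> matches Programming
  - enrollment 5 (Pete): course_id=NULL, no match -> kept with NULL
All 5 rows appear; 2 have NULL course.

SQL:
SELECT a.student, b.title AS course
FROM enrollments a
LEFT JOIN courses b ON a.course_id = b.id

Result:
student | course     
--------+------------
Eve     | NULL       
Nate    | Programming
Carol   | Networks   
Victor  | Programming
Pete    | NULL       


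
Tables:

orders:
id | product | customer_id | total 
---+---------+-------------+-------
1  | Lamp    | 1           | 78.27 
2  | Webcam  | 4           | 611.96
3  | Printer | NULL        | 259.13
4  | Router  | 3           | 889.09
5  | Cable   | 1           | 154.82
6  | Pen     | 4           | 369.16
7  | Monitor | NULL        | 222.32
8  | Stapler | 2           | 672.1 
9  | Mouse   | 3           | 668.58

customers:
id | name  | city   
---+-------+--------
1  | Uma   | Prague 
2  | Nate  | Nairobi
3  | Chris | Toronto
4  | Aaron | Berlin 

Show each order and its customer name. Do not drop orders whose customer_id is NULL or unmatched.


LEFT JOIN keeps every row from orders (the left table); where customer_id has no match in customers, the customer columns become NULL. Walk through each order:
  - order 1 (Lamp): customer_id=1 -> matches Uma
  - order 2 (Webcam): customer_id=4 -> matches Aaron
  - order 3 (Printer): customer_id=NULL, no match -> kept with NULL
  - order 4 (Router): customer_id=3 -> matches Chris
  - order 5 (Cable): customer_id=1 -> matches Uma
  - order 6 (Pen): customer_id=4 -> matches Aaron
  - order 7 (Monitor): customer_id=NULL, no match -> kept with NULL
  - order 8 (Stapler): customer_id=2 -> matches Nate
  - order 9 (Mouse): customer_id=3 -> matches Chris
All 9 rows appear; 2 have NULL customer.

SQL:
SELECT a.product, b.name AS customer
FROM orders a
LEFT JOIN customers b ON a.customer_id = b.id

Result:
product | customer
--------+---------
Lamp    | Uma     
Webcam  | Aaron   
Printer | NULL    
Router  | Chris   
Cable   | Uma     
Pen     | Aaron   
Monitor | NULL    
Stapler | Nate    
Mouse   | Chris   


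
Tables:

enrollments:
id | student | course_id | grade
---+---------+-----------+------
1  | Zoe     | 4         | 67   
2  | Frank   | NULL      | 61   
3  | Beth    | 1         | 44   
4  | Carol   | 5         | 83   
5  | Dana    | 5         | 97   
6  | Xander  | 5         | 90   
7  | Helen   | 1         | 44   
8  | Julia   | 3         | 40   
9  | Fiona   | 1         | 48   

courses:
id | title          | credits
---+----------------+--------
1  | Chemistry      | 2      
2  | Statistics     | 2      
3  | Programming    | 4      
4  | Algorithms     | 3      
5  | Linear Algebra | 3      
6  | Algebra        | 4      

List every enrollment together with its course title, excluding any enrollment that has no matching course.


INNER JOIN keeps only enrollments rows whose course_id matches an id in courses. Walk through each enrollment:
  - enrollment 1 (Zoe): course_id=4 -> matches Algorithms
  - enrollment 2 (Frank): course_id=NULL, no match -> dropped
  - enrollment 3 (Beth): course_id=1 -> matches Chemistry
  - enrollment 4 (Carol): course_id=5 -> matches Linear Algebra
  - enrollment 5 (Dana): course_id=5 -> matches Linear Algebra
  - enrollment 6 (Xander): course_id=5 -> matches Linear Algebra
  - enrollment 7 (Helen): course_id=1 -> matches Chemistry
  - enrollment 8 (Julia): course_id=3 -> matches Programming
  - enrollment 9 (Fiona): course_id=1 -> matches Chemistry
So 1 of 9 rows is dropped.

SQL:
SELECT a.student, b.title AS course
FROM enrollments a
INNER JOIN courses b ON a.course_id = b.id

Result:
student | course        
--------+---------------
Zoe     | Algorithms    
Beth    | Chemistry     
Carol   | Linear Algebra
Dana    | Linear Algebra
Xander  | Linear Algebra
Helen   | Chemistry     
Julia   | Programming   
Fiona   | Chemistry     


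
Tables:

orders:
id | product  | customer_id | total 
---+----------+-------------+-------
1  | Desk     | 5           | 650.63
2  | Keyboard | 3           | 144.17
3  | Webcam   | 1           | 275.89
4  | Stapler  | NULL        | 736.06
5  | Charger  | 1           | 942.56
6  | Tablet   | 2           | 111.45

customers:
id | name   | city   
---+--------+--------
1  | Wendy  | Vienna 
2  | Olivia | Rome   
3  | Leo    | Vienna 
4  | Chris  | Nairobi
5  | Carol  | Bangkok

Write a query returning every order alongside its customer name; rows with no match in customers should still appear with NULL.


LEFT JOIN keeps every row from orders (the left table); where customer_id has no match in customers, the customer columns become NULL. Walk through each order:
  - order 1 (Desk): customer_id=5 -> matches Carol
  - order 2 (Keyboard): customer_id=3 -> matches Leo
  - order 3 (Webcam): customer_id=1 -> matches Wendy
  - order 4 (Stapler): customer_id=NULL, no match -> kept with NULL
  - order 5 (Charger): customer_id=1 -> matches Wendy
  - order 6 (Tablet): customer_id=2 -> matches Olivia
All 6 rows appear; 1 has NULL customer.

SQL:
SELECT a.product, b.name AS customer
FROM orders a
LEFT JOIN customers b ON a.customer_id = b.id

Result:
product  | customer
---------+---------
Desk     | Carol   
Keyboard | Leo     
Webcam   | Wendy   
Stapler  | NULL    
Charger  | Wendy   
Tablet   | Olivia  


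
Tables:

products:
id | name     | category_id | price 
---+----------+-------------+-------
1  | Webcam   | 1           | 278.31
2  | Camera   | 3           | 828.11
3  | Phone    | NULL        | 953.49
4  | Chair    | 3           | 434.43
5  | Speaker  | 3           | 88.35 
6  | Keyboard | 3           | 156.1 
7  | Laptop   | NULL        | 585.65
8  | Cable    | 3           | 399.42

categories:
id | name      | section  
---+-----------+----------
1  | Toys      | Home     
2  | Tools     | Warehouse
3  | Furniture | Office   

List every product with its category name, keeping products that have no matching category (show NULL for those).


LEFT JOIN keeps every row from products (the left table); where category_id has no match in categories, the category columns become NULL. Walk through each product:
  - product 1 (Webcam): category_id=1 -> matches Toys
  - product 2 (Camera): category_id=3 -> matches Furniture
  - product 3 (Phone): category_id=NULL, no match -> kept with NULL
  - product 4 (Chair): category_id=3 -> matches Furniture
  - product 5 (Speaker): category_id=3 -> matches Furniture
  - product 6 (Keyboard): category_id=3 -> matches Furniture
  - product 7 (Laptop): category_id=NULL, no match -> kept with NULL
  - product 8 (Cable): category_id=3 -> matches Furniture
All 8 rows appear; 2 have NULL category.

SQL:
SELECT a.name, b.name AS category
FROM products a
LEFT JOIN categories b ON a.category_id = b.id

Result:
name     | category 
---------+----------
Webcam   | Toys     
Camera   | Furniture
Phone    | NULL     
Chair    | Furniture
Speaker  | Furniture
Keyboard | Furniture
Laptop   | NULL     
Cable    | Furniture


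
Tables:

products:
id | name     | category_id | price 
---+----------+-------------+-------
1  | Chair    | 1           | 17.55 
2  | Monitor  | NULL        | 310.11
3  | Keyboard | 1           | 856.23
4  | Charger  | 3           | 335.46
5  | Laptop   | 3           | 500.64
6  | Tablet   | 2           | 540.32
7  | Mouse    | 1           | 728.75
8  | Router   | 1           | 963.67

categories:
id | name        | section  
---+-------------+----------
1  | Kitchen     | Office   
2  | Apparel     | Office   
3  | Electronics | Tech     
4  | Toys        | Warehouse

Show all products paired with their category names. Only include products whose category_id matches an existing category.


INNER JOIN keeps only products rows whose category_id matches an id in categories. Walk through each product:
  - product 1 (Chair): category_id=1 -> matches Kitchen
  - product 2 (Monitor): category_id=NULL, no match -> dropped
  - product 3 (Keyboard): category_id=1 -> matches Kitchen
  - product 4 (Charger): category_id=3 -> matches Electronics
  - product 5 (Laptop): category_id=3 -> matches Electronics
  - product 6 (Tablet): category_id=2 -> matches Apparel
  - product 7 (Mouse): category_id=1 -> matches Kitchen
  - product 8 (Router): category_id=1 -> matches Kitchen
So 1 of 8 rows is dropped.

SQL:
SELECT a.name, b.name AS category
FROM products a
INNER JOIN categories b ON a.category_id = b.id

Result:
name     | category   
---------+------------
Chair    | Kitchen    
Keyboard | Kitchen    
Charger  | Electronics
Laptop   | Electronics
Tablet   | Apparel    
Mouse    | Kitchen    
Router   | Kitchen    


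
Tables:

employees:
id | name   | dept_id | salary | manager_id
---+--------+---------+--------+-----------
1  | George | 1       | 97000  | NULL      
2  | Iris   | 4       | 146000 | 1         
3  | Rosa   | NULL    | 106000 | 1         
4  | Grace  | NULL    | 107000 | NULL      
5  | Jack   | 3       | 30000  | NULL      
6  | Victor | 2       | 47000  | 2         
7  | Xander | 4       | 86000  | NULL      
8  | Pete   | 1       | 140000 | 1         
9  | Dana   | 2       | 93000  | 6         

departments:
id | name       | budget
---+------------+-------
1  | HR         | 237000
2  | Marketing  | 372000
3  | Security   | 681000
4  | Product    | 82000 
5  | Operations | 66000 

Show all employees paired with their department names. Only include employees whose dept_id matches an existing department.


INNER JOIN keeps only employees rows whose dept_id matches an id in departments. Walk through each employee:
  - employee 1 (George): dept_id=1 -> matches HR
  - employee 2 (Iris): dept_id=4 -> matches Product
  - employee 3 (Rosa): dept_id=NULL, no match -> dropped
  - employee 4 (Grace): dept_id=NULL, no match -> dropped
  - employee 5 (Jack): dept_id=3 -> matches Security
  - employee 6 (Victor): dept_id=2 -> matches Marketing
  - employee 7 (Xander): dept_id=4 -> matches Product
  - employee 8 (Pete): dept_id=1 -> matches HR
  - employee 9 (Dana): dept_id=2 -> matches Marketing
So 2 of 9 rows are dropped.

SQL:
SELECT a.name, b.name AS department
FROM employees a
INNER JOIN departments b ON a.dept_id = b.id

Result:
name   | department
-------+-----------
George | HR        
Iris   | Product   
Jack   | Security  
Victor | Marketing 
Xander | Product   
Pete   | HR        
Dana   | Marketing 


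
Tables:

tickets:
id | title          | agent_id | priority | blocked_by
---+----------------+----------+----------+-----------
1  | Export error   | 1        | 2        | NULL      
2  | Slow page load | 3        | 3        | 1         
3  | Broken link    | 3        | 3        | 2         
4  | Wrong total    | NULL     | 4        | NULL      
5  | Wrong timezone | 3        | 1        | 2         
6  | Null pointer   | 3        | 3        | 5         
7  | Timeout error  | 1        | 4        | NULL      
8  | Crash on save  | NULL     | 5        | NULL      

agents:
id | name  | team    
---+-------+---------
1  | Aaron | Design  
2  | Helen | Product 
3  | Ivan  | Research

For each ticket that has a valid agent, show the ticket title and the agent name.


INNER JOIN keeps only tickets rows whose agent_id matches an id in agents. Walk through each ticket:
  - ticket 1 (Export error): agent_id=1 -> matches Aaron
  - ticket 2 (Slow page load): agent_id=3 -> matches Ivan
  - ticket 3 (Broken link): agent_id=3 -> matches Ivan
  - ticket 4 (Wrong total): agent_id=NULL, no match -> dropped
  - ticket 5 (Wrong timezone): agent_id=3 -> matches Ivan
  - ticket 6 (Null pointer): agent_id=3 -> matches Ivan
  - ticket 7 (Timeout error): agent_id=1 -> matches Aaron
  - ticket 8 (Crash on save): agent_id=NULL, no match -> dropped
So 2 of 8 rows are dropped.

SQL:
SELECT a.title, b.name AS agent
FROM tickets a
INNER JOIN agents b ON a.agent_id = b.id

Result:
title          | agent
---------------+------
Export error   | Aaron
Slow page load | Ivan 
Broken link    | Ivan 
Wrong timezone | Ivan 
Null pointer   | Ivan 
Timeout error  | Aaron


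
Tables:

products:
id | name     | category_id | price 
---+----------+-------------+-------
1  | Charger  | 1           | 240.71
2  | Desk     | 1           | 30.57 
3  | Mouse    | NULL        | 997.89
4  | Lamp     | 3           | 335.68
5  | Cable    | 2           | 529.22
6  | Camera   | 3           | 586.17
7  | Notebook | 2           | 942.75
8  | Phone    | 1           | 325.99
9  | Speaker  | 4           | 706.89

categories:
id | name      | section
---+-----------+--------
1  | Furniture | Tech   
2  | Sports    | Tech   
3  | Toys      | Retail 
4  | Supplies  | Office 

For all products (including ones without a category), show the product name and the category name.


LEFT JOIN keeps every row from products (the left table); where category_id has no match in categories, the category columns become NULL. Walk through each product:
  - product 1 (Charger): category_id=1 -> matches Furniture
  - product 2 (Desk): category_id=1 -> matches Furniture
  - product 3 (Mouse): category_id=NULL, no match -> kept with NULL
  - product 4 (Lamp): category_id=3 -> matches Toys
  - product 5 (Cable): category_id=2 -> matches Sports
  - product 6 (Camera): category_id=3 -> matches Toys
  - product 7 (Notebook): category_id=2 -> matches Sports
  - product 8 (Phone): category_id=1 -> matches Furniture
  - product 9 (Speaker): category_id=4 -> matches Supplies
All 9 rows appear; 1 has NULL category.

SQL:
SELECT a.name, b.name AS category
FROM products a
LEFT JOIN categories b ON a.category_id = b.id

Result:
name     | category 
---------+----------
Charger  | Furniture
Desk     | Furniture
Mouse    | NULL     
Lamp     | Toys     
Cable    | Sports   
Camera   | Toys     
Notebook | Sports   
Phone    | Furniture
Speaker  | Supplies 


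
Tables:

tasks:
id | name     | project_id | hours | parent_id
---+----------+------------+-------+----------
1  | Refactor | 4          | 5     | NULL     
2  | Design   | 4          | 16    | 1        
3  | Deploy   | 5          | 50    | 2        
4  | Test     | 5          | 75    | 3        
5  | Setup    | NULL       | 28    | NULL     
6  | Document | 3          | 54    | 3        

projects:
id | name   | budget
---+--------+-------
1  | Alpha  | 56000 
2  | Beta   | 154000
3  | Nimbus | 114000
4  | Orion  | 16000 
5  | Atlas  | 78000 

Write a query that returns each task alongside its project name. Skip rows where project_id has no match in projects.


INNER JOIN keeps only tasks rows whose project_id matches an id in projects. Walk through each task:
  - task 1 (Refactor): project_id=4 -> matches Orion
  - task 2 (Design): project_id=4 -> matches Orion
  - task 3 (Deploy): project_id=5 -> matches Atlas
  - task 4 (Test): project_id=5 -> matches Atlas
  - task 5 (Setup): project_id=NULL, no match -> dropped
  - task 6 (Document): project_id=3 -> matches Nimbus
So 1 of 6 rows is dropped.

SQL:
SELECT a.name, b.name AS project
FROM tasks a
INNER JOIN projects b ON a.project_id = b.id

Result:
name     | project
---------+--------
Refactor | Orion  
Design   | Orion  
Deploy   | Atlas  
Test     | Atlas  
Document | Nimbus 


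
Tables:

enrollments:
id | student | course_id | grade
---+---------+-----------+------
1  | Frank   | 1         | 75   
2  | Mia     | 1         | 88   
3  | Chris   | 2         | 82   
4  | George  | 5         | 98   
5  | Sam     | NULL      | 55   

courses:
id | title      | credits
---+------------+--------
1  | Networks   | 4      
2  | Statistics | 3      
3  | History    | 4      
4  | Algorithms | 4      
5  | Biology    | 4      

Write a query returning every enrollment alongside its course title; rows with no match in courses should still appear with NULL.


LEFT JOIN keeps every row from enrollments (the left table); where course_id has no match in courses, the course columns become NULL. Walk through each enrollment:
  - enrollment 1 (Frank): course_id=1 -> matches Networks
  - enrollment 2 (Mia): course_id=1 -> matches Networks
  - enrollment 3 (Chris): course_id=2 -> matches Statistics
  - enrollment 4 (George): course_id=5 -> matches Biology
  - enrollment 5 (Sam): course_id=NULL, no match -> kept with NULL
All 5 rows appear; 1 has NULL course.

SQL:
SELECT a.student, b.title AS course
FROM enrollments a
LEFT JOIN courses b ON a.course_id = b.id

Result:
student | course    
--------+-----------
Frank   | Networks  
Mia     | Networks  
Chris   | Statistics
George  | Biology   
Sam     | NULL      


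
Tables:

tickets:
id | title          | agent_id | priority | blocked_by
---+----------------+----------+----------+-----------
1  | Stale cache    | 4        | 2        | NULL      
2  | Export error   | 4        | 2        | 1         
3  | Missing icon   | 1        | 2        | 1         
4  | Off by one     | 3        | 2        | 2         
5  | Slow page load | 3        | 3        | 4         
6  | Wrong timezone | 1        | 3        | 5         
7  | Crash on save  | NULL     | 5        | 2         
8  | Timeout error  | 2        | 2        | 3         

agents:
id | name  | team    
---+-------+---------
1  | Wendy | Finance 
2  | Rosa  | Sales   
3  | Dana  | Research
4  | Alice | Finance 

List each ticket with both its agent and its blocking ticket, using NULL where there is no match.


Two LEFT JOINs from the same base table tickets: one to agents via agent_id, one to tickets itself via blocked_by. Both are LEFT so every ticket is preserved.
Match against agents:
  - ticket 1 (Stale cache): agent_id=4 -> matches Alice
  - ticket 2 (Export error): agent_id=4 -> matches Alice
  - ticket 3 (Missing icon): agent_id=1 -> matches Wendy
  - ticket 4 (Off by one): agent_id=3 -> matches Dana
  - ticket 5 (Slow page load): agent_id=3 -> matches Dana
  - ticket 6 (Wrong timezone): agent_id=1 -> matches Wendy
  - ticket 7 (Crash on save): agent_id=NULL, no match -> kept with NULL
  - ticket 8 (Timeout error): agent_id=2 -> matches Rosa
Match against tickets (self):
  - ticket 1 (Stale cache): blocked_by=NULL -> NULL
  - ticket 2 (Export error): blocked_by=1 -> Stale cache
  - ticket 3 (Missing icon): blocked_by=1 -> Stale cache
  - ticket 4 (Off by one): blocked_by=2 -> Export error
  - ticket 5 (Slow page load): blocked_by=4 -> Off by one
  - ticket 6 (Wrong timezone): blocked_by=5 -> Slow page load
  - ticket 7 (Crash on save): blocked_by=2 -> Export error
  - ticket 8 (Timeout error): blocked_by=3 -> Missing icon

SQL:
SELECT a.title, b.name AS agent, c.title AS blocked_by
FROM tickets a
LEFT JOIN agents b ON a.agent_id = b.id
LEFT JOIN tickets c ON a.blocked_by = c.id

Result:
title          | agent | blocked_by    
---------------+-------+---------------
Stale cache    | Alice | NULL          
Export error   | Alice | Stale cache   
Missing icon   | Wendy | Stale cache   
Off by one     | Dana  | Export error  
Slow page load | Dana  | Off by one    
Wrong timezone | Wendy | Slow page load
Crash on save  | NULL  | Export error  
Timeout error  | Rosa  | Missing icon  


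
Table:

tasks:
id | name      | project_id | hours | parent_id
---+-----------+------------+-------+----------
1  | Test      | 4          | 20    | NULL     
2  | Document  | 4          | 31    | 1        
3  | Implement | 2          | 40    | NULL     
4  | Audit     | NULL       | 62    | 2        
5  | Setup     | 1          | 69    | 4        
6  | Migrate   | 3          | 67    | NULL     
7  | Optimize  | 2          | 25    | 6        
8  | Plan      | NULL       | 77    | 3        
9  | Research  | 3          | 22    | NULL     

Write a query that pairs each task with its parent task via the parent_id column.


This is a self-join: tasks is joined to a second copy of itself, matching each row's parent_id to another row's id. Use LEFT JOIN so rows with parent_id=NULL are kept.
  - task 1 (Test): parent_id=NULL -> NULL
  - task 2 (Document): parent_id=1 -> Test
  - task 3 (Implement): parent_id=NULL -> NULL
  - task 4 (Audit): parent_id=2 -> Document
  - task 5 (Setup): parent_id=4 -> Audit
  - task 6 (Migrate): parent_id=NULL -> NULL
  - task 7 (Optimize): parent_id=6 -> Migrate
  - task 8 (Plan): parent_id=3 -> Implement
  - task 9 (Research): parent_id=NULL -> NULL

SQL:
SELECT a.name AS item, b.name AS parent
FROM tasks a
LEFT JOIN tasks b ON a.parent_id = b.id

Result:
item      | parent   
----------+----------
Test      | NULL     
Document  | Test     
Implement | NULL     
Audit     | Document 
Setup     | Audit    
Migrate   | NULL     
Optimize  | Migrate  
Plan      | Implement
Research  | NULL     


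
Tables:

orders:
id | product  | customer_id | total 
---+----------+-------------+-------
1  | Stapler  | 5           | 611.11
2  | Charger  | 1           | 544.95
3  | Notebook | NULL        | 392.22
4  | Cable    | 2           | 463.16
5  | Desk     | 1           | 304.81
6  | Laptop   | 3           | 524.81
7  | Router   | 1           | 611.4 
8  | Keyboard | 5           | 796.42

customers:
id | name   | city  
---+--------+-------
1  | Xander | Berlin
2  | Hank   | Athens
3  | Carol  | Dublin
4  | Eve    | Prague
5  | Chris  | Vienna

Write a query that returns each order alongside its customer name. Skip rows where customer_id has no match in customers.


INNER JOIN keeps only orders rows whose customer_id matches an id in customers. Walk through each order:
  - order 1 (Stapler): customer_id=5 -> matches Chris
  - order 2 (Charger): customer_id=1 -> matches Xander
  - order 3 (Notebook): customer_id=NULL, no match -> dropped
  - order 4 (Cable): customer_id=2 -> matches Hank
  - order 5 (Desk): customer_id=1 -> matches Xander
  - order 6 (Laptop): customer_id=3 -> matches Carol
  - order 7 (Router): customer_id=1 -> matches Xander
  - order 8 (Keyboard): customer_id=5 -> matches Chris
So 1 of 8 rows is dropped.

SQL:
SELECT a.product, b.name AS customer
FROM orders a
INNER JOIN customers b ON a.customer_id = b.id

Result:
product  | customer
---------+---------
Stapler  | Chris   
Charger  | Xander  
Cable    | Hank    
Desk     | Xander  
Laptop   | Carol   
Router   | Xander  
Keyboard | Chris   


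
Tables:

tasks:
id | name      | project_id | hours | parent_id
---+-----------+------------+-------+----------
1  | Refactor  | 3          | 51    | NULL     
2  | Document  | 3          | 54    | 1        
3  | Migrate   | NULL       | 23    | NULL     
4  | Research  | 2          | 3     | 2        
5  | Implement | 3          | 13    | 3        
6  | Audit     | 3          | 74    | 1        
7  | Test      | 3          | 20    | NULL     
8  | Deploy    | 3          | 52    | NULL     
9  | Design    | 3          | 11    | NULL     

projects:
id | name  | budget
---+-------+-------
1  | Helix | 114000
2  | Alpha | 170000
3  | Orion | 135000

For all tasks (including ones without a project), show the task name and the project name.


LEFT JOIN keeps every row from tasks (the left table); where project_id has no match in projects, the project columns become NULL. Walk through each task:
  - task 1 (Refactor): project_id=3 -> matches Orion
  - task 2 (Document): project_id=3 -> matches Orion
  - task 3 (Migrate): project_id=NULL, no match -> kept with NULL
  - task 4 (Research): project_id=2 -> matches Alpha
  - task 5 (Implement): project_id=3 -> matches Orion
  - task 6 (Audit): project_id=3 -> matches Orion
  - task 7 (Test): project_id=3 -> matches Orion
  - task 8 (Deploy): project_id=3 -> matches Orion
  - task 9 (Design): project_id=3 -> matches Orion
All 9 rows appear; 1 has NULL project.

SQL:
SELECT a.name, b.name AS project
FROM tasks a
LEFT JOIN projects b ON a.project_id = b.id

Result:
name      | project
----------+--------
Refactor  | Orion  
Document  | Orion  
Migrate   | NULL   
Research  | Alpha  
Implement | Orion  
Audit     | Orion  
Test      | Orion  
Deploy    | Orion  
Design    | Orion  


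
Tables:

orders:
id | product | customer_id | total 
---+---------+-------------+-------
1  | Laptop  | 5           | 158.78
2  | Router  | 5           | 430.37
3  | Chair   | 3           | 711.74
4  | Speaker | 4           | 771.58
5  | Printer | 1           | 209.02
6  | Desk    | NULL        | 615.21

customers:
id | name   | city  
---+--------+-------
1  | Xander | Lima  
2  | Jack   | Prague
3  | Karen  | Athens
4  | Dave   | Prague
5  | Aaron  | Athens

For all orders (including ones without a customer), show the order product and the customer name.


LEFT JOIN keeps every row from orders (the left table); where customer_id has no match in customers, the customer columns become NULL. Walk through each order:
  - order 1 (Laptop): customer_id=5 -> matches Aaron
  - order 2 (Router): customer_id=5 -> matches Aaron
  - order 3 (Chair): customer_id=3 -> matches Karen
  - order 4 (Speaker): customer_id=4 -> matches Dave
  - order 5 (Printer): customer_id=1 -> matches Xander
  - order 6 (Desk): customer_id=NULL, no match -> kept with NULL
All 6 rows appear; 1 has NULL customer.

SQL:
SELECT a.product, b.name AS customer
FROM orders a
LEFT JOIN customers b ON a.customer_id = b.id

Result:
product | customer
--------+---------
Laptop  | Aaron   
Router  | Aaron   
Chair   | Karen   
Speaker | Dave    
Printer | Xander  
Desk    | NULL    


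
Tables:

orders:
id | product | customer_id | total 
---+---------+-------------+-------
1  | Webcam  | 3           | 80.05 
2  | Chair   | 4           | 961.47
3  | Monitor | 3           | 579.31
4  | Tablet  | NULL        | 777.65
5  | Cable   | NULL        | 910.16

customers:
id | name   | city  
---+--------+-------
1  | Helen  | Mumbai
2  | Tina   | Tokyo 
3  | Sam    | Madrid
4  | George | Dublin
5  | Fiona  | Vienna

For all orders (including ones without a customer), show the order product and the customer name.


LEFT JOIN keeps every row from orders (the left table); where customer_id has no match in customers, the customer columns become NULL. Walk through each order:
  - order 1 (Webcam): customer_id=3 -> matches Sam
  - order 2 (Chair): customer_id=4 -> matches George
  - order 3 (Monitor): customer_id=3 -> matches Sam
  - order 4 (Tablet): customer_id=NULL, no match -> kept with NULL
  - order 5 (Cable): customer_id=NULL, no match -> kept with NULL
All 5 rows appear; 2 have NULL customer.

SQL:
SELECT a.product, b.name AS customer
FROM orders a
LEFT JOIN customers b ON a.customer_id = b.id

Result:
product | customer
--------+---------
Webcam  | Sam     
Chair   | George  
Monitor | Sam     
Tablet  | NULL    
Cable   | NULL    
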